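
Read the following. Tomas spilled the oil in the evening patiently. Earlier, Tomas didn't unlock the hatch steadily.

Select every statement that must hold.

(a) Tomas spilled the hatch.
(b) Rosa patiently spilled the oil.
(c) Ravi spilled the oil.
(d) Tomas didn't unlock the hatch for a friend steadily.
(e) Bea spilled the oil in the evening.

(a) Not entailed — Tomas spilled the oil, not the hatch; the hatch belongs to the unlocking event.
(b) Not entailed — the passage has Tomas spilling the oil, not Rosa.
(c) Not entailed — the passage has Tomas spilling the oil, not Ravi.
(d) Entailed — under negation, adding a further restriction is entailed: if no such unlocking event occurred, none occurred for a friend either.
(e) Not entailed — the passage has Tomas spilling the oil, not Bea.

(d)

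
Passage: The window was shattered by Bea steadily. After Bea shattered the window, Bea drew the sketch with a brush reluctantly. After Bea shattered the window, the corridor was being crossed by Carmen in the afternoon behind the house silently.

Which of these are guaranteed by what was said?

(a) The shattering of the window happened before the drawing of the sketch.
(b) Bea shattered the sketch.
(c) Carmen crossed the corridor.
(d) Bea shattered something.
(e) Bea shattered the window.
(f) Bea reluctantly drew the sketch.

(a) Entailed — the narrative places the shattering before the drawing.
(b) Not entailed — Bea shattered the window, not the sketch; the sketch belongs to the drawing event.
(c) Not entailed — 'was crossing' is progressive on an accomplishment; it does not entail the completed 'crossed'.
(d) Entailed — every conjunct here is already in the original shattering event.
(e) Entailed — this follows by dropping conjuncts from the shattering event's description.
(f) Entailed — the original entails any weakening of itself; this just drops 'with a brush'.

(a), (d), (e), (f)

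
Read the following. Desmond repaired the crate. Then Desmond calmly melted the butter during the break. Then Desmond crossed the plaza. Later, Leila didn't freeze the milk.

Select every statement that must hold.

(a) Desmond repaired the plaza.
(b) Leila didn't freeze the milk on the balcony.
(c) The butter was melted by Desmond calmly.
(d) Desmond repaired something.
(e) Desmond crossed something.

(a) Not entailed — Desmond repaired the crate, not the plaza; the plaza belongs to the crossing event.
(b) Entailed — under negation, adding a further restriction is entailed: if no such freezing event occurred, none occurred on the balcony either.
(c) Entailed — every conjunct here is already in the original melting event.
(d) Entailed — every conjunct here is already in the original repairing event.
(e) Entailed — every conjunct here is already in the original crossing event.

(b), (c), (d), (e)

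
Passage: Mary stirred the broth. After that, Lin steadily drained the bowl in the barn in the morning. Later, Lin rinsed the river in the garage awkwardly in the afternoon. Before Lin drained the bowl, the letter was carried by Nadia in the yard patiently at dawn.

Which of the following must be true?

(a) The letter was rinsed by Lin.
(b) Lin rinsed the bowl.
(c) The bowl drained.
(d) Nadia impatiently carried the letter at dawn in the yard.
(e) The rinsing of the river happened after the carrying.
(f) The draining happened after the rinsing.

(a) Not entailed — Lin rinsed the river, not the letter; the letter belongs to the carrying event.
(b) Not entailed — Lin rinsed the river, not the bowl; the bowl belongs to the draining event.
(c) Entailed — 'Lin drained the bowl' is causative; it entails the inchoative 'the bowl drained'.
(d) Not entailed — 'impatiently' adds a manner not in (and inconsistent with) the original.
(e) Entailed — the narrative places the carrying before the rinsing.
(f) Not entailed — the narrative places the draining before the rinsing, not after.

(c), (e)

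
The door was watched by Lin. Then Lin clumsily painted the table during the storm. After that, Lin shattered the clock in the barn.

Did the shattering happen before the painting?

The narrative orders the painting before the shattering.

no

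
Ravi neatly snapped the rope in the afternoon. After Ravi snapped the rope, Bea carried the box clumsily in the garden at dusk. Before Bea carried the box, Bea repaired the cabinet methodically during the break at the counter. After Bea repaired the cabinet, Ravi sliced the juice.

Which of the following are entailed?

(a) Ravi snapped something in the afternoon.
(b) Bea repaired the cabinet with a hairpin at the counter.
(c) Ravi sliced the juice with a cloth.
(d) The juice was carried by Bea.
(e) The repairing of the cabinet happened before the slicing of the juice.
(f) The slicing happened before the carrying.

(a), (e)

(a) Entailed — the original entails any weakening of itself; this just drops 'neatly' and generalizes the patient.
(b) Not entailed — 'with a hairpin' adds information not in the original event.
(c) Not entailed — 'with a cloth' adds information not in the original event.
(d) Not entailed — Bea carried the box, not the juice; the juice belongs to the slicing event.
(e) Entailed — the narrative places the repairing before the slicing.
(f) Not entailed — the narrative doesn't order the slicing relative to the carrying.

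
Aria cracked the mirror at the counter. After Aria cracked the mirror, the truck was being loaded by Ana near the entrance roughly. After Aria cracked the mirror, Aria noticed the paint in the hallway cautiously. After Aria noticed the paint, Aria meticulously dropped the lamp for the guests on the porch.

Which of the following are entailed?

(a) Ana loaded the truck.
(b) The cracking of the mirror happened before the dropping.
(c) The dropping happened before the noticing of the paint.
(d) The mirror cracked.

(b), (d)

(a) Not entailed — 'was loading' is progressive on an accomplishment; it does not entail the completed 'loaded'.
(b) Entailed — the narrative places the cracking before the dropping.
(c) Not entailed — the narrative places the noticing before the dropping, not after.
(d) Entailed — 'Aria cracked the mirror' is causative; it entails the inchoative 'the mirror cracked'.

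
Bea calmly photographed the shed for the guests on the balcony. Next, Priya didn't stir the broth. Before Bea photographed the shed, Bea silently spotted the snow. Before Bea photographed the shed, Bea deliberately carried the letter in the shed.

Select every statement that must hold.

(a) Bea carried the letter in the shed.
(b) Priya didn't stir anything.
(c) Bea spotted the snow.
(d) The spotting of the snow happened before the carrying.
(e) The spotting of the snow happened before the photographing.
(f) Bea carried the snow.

(a), (c), (e)

(a) Entailed — this follows by dropping conjuncts from the carrying event's description.
(b) Not entailed — the original only denies this specific event; Priya may have stirred something else.
(c) Entailed — the original entails any weakening of itself; this just drops 'silently'.
(d) Not entailed — the narrative doesn't order the spotting relative to the carrying.
(e) Entailed — the narrative places the spotting before the photographing.
(f) Not entailed — Bea carried the letter, not the snow; the snow belongs to the spotting event.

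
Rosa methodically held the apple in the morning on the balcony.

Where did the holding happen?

'on the balcony' marks the location of the holding event.

on the balcony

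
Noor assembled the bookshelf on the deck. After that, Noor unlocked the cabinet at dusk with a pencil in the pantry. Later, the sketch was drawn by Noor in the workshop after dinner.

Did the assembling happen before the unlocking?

The narrative orders the assembling before the unlocking.

yes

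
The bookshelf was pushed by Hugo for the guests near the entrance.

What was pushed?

the bookshelf

'the bookshelf' marks the patient of the pushing event.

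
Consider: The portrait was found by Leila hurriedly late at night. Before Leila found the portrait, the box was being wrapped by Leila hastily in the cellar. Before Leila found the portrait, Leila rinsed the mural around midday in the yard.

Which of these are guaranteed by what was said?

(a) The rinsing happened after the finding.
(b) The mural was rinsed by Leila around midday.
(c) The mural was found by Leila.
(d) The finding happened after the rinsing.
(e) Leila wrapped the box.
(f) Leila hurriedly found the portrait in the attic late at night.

(a) Not entailed — the narrative places the rinsing before the finding, not after.
(b) Entailed — every conjunct here is already in the original rinsing event.
(c) Not entailed — Leila found the portrait, not the mural; the mural belongs to the rinsing event.
(d) Entailed — the narrative places the rinsing before the finding.
(e) Not entailed — 'was wrapping' is progressive on an accomplishment; it does not entail the completed 'wrapped'.
(f) Not entailed — 'in the attic' adds information not in the original event.

(b), (d)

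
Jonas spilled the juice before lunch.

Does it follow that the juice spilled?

'Jonas spilled the juice' is the causative; it entails the inchoative 'the juice spilled'.

yes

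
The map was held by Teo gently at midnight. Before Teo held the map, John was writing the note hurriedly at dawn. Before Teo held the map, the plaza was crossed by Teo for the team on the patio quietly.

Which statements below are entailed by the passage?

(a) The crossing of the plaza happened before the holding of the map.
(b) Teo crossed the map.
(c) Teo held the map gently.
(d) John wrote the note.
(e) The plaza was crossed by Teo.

(a) Entailed — the narrative places the crossing before the holding.
(b) Not entailed — Teo crossed the plaza, not the map; the map belongs to the holding event.
(c) Entailed — dropping 'at midnight' leaves a sub-description the original still satisfies.
(d) Not entailed — 'was writing' is progressive on an accomplishment; it does not entail the completed 'wrote'.
(e) Entailed — the original entails any weakening of itself; this just drops 'quietly', 'for the team', 'on the patio'.

(a), (c), (e)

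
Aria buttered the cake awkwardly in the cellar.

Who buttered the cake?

'Aria' marks the agent of the buttering event.

Aria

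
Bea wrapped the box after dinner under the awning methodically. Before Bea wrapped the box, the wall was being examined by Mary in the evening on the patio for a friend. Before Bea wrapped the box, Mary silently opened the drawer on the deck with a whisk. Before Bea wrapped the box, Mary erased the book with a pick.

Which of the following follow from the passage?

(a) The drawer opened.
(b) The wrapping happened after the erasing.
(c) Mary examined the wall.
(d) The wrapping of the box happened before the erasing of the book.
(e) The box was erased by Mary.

(a) Entailed — 'Mary opened the drawer' is causative; it entails the inchoative 'the drawer opened'.
(b) Entailed — the narrative places the erasing before the wrapping.
(c) Entailed — 'examine' is an activity; 'was examining' entails that some examining happened, so 'examined' holds.
(d) Not entailed — the narrative places the erasing before the wrapping, not after.
(e) Not entailed — Mary erased the book, not the box; the box belongs to the wrapping event.

(a), (b), (c)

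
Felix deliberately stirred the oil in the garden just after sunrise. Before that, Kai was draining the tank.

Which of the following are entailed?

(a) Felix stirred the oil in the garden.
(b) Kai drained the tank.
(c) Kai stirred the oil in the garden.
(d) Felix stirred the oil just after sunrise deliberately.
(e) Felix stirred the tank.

(a) Entailed — dropping 'just after sunrise', 'deliberately' leaves a sub-description the original still satisfies.
(b) Not entailed — 'was draining' is progressive on an accomplishment; it does not entail the completed 'drained'.
(c) Not entailed — the passage has Felix stirring the oil, not Kai.
(d) Entailed — dropping 'in the garden' leaves a sub-description the original still satisfies.
(e) Not entailed — Felix stirred the oil, not the tank; the tank belongs to the draining event.

(a), (d)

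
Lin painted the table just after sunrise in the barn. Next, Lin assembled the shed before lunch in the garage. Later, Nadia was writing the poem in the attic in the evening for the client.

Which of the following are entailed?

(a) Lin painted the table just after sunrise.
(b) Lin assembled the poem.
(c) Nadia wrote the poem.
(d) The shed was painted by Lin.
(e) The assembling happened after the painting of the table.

(a), (e)

(a) Entailed — the original entails any weakening of itself; this just drops 'in the barn'.
(b) Not entailed — Lin assembled the shed, not the poem; the poem belongs to the writing event.
(c) Not entailed — 'was writing' is progressive on an accomplishment; it does not entail the completed 'wrote'.
(d) Not entailed — Lin painted the table, not the shed; the shed belongs to the assembling event.
(e) Entailed — the narrative places the painting before the assembling.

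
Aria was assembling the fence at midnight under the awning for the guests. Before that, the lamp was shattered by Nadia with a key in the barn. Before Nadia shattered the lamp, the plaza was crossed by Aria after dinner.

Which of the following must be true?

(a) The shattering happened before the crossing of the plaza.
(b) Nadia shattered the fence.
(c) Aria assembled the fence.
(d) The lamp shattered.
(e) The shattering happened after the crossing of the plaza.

(a) Not entailed — the narrative places the crossing before the shattering, not after.
(b) Not entailed — Nadia shattered the lamp, not the fence; the fence belongs to the assembling event.
(c) Not entailed — 'was assembling' is progressive on an accomplishment; it does not entail the completed 'assembled'.
(d) Entailed — 'Nadia shattered the lamp' is causative; it entails the inchoative 'the lamp shattered'.
(e) Entailed — the narrative places the crossing before the shattering.

(d), (e)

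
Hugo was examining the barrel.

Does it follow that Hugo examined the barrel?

yes

'examine' is atelic; if Hugo was examining the barrel, then Hugo examined the barrel (for some time).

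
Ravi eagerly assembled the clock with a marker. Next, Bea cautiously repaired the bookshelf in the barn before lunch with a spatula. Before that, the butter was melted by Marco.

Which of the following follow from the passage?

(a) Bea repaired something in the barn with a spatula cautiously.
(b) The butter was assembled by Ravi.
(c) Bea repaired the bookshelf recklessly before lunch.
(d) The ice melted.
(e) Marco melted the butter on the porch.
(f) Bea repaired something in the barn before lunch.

(a) Entailed — the original entails any weakening of itself; this just drops 'before lunch' and generalizes the patient.
(b) Not entailed — Ravi assembled the clock, not the butter; the butter belongs to the melting event.
(c) Not entailed — 'recklessly' adds a manner not in (and inconsistent with) the original.
(d) Not entailed — the butter is what melted, not the ice.
(e) Not entailed — 'on the porch' adds information not in the original event.
(f) Entailed — this follows by dropping conjuncts from the repairing event's description.

(a), (f)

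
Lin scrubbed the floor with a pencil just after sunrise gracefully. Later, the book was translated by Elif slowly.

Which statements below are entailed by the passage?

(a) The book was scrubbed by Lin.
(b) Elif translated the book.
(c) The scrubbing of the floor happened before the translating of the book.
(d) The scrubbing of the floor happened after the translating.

(b), (c)

(a) Not entailed — Lin scrubbed the floor, not the book; the book belongs to the translating event.
(b) Entailed — this follows by dropping conjuncts from the translating event's description.
(c) Entailed — the narrative places the scrubbing before the translating.
(d) Not entailed — the narrative places the scrubbing before the translating, not after.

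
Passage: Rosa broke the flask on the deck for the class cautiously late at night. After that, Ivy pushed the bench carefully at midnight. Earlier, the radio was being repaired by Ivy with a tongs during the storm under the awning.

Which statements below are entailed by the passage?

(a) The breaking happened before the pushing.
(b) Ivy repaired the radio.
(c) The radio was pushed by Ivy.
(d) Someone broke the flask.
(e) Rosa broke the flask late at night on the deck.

(a) Entailed — the narrative places the breaking before the pushing.
(b) Not entailed — 'was repairing' is progressive on an accomplishment; it does not entail the completed 'repaired'.
(c) Not entailed — Ivy pushed the bench, not the radio; the radio belongs to the repairing event.
(d) Entailed — dropping 'for the class', 'late at night', 'cautiously', 'on the deck' and generalizing the agent leaves a sub-description the original still satisfies.
(e) Entailed — dropping 'for the class', 'cautiously' leaves a sub-description the original still satisfies.

(a), (d), (e)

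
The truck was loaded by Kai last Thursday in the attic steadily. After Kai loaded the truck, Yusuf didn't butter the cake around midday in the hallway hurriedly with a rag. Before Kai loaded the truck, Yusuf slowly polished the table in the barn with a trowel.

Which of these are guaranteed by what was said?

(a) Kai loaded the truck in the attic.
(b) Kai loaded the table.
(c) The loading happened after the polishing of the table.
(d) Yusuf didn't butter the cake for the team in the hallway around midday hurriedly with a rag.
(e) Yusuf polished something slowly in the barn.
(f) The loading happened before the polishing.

(a) Entailed — dropping 'last Thursday', 'steadily' leaves a sub-description the original still satisfies.
(b) Not entailed — Kai loaded the truck, not the table; the table belongs to the polishing event.
(c) Entailed — the narrative places the polishing before the loading.
(d) Entailed — under negation, adding a further restriction is entailed: if no such buttering event occurred, none occurred for the team either.
(e) Entailed — every conjunct here is already in the original polishing event.
(f) Not entailed — the narrative places the polishing before the loading, not after.

(a), (c), (d), (e)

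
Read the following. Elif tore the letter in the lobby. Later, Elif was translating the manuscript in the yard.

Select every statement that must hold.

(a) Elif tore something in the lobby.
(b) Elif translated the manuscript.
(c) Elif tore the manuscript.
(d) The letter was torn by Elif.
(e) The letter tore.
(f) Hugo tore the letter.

(a) Entailed — this follows by dropping conjuncts from the tearing event's description.
(b) Not entailed — 'was translating' is progressive on an accomplishment; it does not entail the completed 'translated'.
(c) Not entailed — Elif tore the letter, not the manuscript; the manuscript belongs to the translating event.
(d) Entailed — this follows by dropping conjuncts from the tearing event's description.
(e) Entailed — 'Elif tore the letter' is causative; it entails the inchoative 'the letter tore'.
(f) Not entailed — the passage has Elif tearing the letter, not Hugo.

(a), (d), (e)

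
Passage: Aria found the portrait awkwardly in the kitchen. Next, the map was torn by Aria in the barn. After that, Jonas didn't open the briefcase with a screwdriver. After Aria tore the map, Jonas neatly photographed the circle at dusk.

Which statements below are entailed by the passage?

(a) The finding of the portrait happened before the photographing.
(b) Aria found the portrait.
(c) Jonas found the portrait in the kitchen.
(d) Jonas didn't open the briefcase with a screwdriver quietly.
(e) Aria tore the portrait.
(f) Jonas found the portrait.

(a), (b), (d)

(a) Entailed — the narrative places the finding before the photographing.
(b) Entailed — dropping 'awkwardly', 'in the kitchen' leaves a sub-description the original still satisfies.
(c) Not entailed — the passage has Aria finding the portrait, not Jonas.
(d) Entailed — under negation, adding a further restriction is entailed: if no such opening event occurred, none occurred quietly either.
(e) Not entailed — Aria tore the map, not the portrait; the portrait belongs to the finding event.
(f) Not entailed — the passage has Aria finding the portrait, not Jonas.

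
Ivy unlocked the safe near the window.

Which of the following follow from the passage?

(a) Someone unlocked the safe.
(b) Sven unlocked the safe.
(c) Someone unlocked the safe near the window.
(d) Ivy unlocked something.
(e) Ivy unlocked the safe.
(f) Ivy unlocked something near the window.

(a), (c), (d), (e), (f)

(a) Entailed — this follows by dropping conjuncts from the unlocking event's description.
(b) Not entailed — the passage has Ivy unlocking the safe, not Sven.
(c) Entailed — every conjunct here is already in the original unlocking event.
(d) Entailed — the original entails any weakening of itself; this just drops 'near the window' and generalizes the patient.
(e) Entailed — every conjunct here is already in the original unlocking event.
(f) Entailed — this follows by dropping conjuncts from the unlocking event's description.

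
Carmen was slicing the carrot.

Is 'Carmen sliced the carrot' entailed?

'was slicing' is progressive; for an accomplishment like 'slice the carrot', it doesn't entail completion.

no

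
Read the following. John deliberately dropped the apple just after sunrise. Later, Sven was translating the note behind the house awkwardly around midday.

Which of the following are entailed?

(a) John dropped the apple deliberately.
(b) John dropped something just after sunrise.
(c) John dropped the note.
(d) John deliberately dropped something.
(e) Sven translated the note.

(a), (b), (d)

(a) Entailed — the original entails any weakening of itself; this just drops 'just after sunrise'.
(b) Entailed — this follows by dropping conjuncts from the dropping event's description.
(c) Not entailed — John dropped the apple, not the note; the note belongs to the translating event.
(d) Entailed — the original entails any weakening of itself; this just drops 'just after sunrise' and generalizes the patient.
(e) Not entailed — 'was translating' is progressive on an accomplishment; it does not entail the completed 'translated'.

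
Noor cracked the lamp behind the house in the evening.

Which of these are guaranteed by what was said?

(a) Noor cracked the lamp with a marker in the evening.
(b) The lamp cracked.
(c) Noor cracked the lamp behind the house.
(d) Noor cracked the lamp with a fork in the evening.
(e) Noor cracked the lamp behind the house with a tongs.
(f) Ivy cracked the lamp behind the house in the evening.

(b), (c)

(a) Not entailed — 'with a marker' adds information not in the original event.
(b) Entailed — 'Noor cracked the lamp' is causative; it entails the inchoative 'the lamp cracked'.
(c) Entailed — dropping 'in the evening' leaves a sub-description the original still satisfies.
(d) Not entailed — 'with a fork' adds information not in the original event.
(e) Not entailed — 'with a tongs' adds information not in the original event.
(f) Not entailed — the passage has Noor cracking the lamp, not Ivy.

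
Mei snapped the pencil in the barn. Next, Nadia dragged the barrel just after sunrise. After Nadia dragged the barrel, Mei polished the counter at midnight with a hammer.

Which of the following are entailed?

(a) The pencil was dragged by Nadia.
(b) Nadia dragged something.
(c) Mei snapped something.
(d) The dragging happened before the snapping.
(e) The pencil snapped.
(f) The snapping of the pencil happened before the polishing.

(a) Not entailed — Nadia dragged the barrel, not the pencil; the pencil belongs to the snapping event.
(b) Entailed — the original entails any weakening of itself; this just drops 'just after sunrise' and generalizes the patient.
(c) Entailed — every conjunct here is already in the original snapping event.
(d) Not entailed — the narrative places the snapping before the dragging, not after.
(e) Entailed — 'Mei snapped the pencil' is causative; it entails the inchoative 'the pencil snapped'.
(f) Entailed — the narrative places the snapping before the polishing.

(b), (c), (e), (f)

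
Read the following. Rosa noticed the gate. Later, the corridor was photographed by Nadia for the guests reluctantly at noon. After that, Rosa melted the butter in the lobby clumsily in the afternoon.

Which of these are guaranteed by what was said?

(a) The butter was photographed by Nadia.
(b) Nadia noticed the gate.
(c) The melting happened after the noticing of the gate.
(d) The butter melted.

(c), (d)

(a) Not entailed — Nadia photographed the corridor, not the butter; the butter belongs to the melting event.
(b) Not entailed — the passage has Rosa noticing the gate, not Nadia.
(c) Entailed — the narrative places the noticing before the melting.
(d) Entailed — 'Rosa melted the butter' is causative; it entails the inchoative 'the butter melted'.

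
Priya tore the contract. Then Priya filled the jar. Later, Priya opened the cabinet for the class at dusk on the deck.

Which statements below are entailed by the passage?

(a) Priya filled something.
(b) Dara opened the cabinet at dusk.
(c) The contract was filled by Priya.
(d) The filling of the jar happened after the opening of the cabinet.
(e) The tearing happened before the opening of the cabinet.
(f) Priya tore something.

(a), (e), (f)

(a) Entailed — this follows by dropping conjuncts from the filling event's description.
(b) Not entailed — the passage has Priya opening the cabinet, not Dara.
(c) Not entailed — Priya filled the jar, not the contract; the contract belongs to the tearing event.
(d) Not entailed — the narrative places the filling before the opening, not after.
(e) Entailed — the narrative places the tearing before the opening.
(f) Entailed — the original entails any weakening of itself; this just generalizes the patient.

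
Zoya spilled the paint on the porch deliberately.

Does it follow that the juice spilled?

Nothing is said about any juice; only the paint is affected.

no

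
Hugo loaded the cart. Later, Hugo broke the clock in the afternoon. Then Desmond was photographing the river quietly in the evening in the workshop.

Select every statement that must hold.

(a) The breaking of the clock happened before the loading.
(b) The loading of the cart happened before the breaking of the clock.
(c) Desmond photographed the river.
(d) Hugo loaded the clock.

(b)

(a) Not entailed — the narrative places the loading before the breaking, not after.
(b) Entailed — the narrative places the loading before the breaking.
(c) Not entailed — 'was photographing' is progressive on an accomplishment; it does not entail the completed 'photographed'.
(d) Not entailed — Hugo loaded the cart, not the clock; the clock belongs to the breaking event.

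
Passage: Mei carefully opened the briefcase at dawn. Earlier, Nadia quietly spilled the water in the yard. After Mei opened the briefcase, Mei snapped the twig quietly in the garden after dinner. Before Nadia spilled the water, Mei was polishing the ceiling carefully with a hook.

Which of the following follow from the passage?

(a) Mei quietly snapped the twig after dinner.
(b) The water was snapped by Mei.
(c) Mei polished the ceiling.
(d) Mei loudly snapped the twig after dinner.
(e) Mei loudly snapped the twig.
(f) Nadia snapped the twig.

(a), (c)

(a) Entailed — dropping 'in the garden' leaves a sub-description the original still satisfies.
(b) Not entailed — Mei snapped the twig, not the water; the water belongs to the spilling event.
(c) Entailed — 'polish' is an activity; 'was polishing' entails that some polishing happened, so 'polished' holds.
(d) Not entailed — 'loudly' adds a manner not in (and inconsistent with) the original.
(e) Not entailed — 'loudly' adds a manner not in (and inconsistent with) the original.
(f) Not entailed — the passage has Mei snapping the twig, not Nadia.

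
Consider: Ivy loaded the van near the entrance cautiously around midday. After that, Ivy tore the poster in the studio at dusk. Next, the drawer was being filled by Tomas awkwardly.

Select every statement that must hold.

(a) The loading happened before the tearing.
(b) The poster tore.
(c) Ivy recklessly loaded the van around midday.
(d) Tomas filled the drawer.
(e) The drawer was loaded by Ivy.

(a), (b)

(a) Entailed — the narrative places the loading before the tearing.
(b) Entailed — 'Ivy tore the poster' is causative; it entails the inchoative 'the poster tore'.
(c) Not entailed — 'recklessly' adds a manner not in (and inconsistent with) the original.
(d) Not entailed — 'was filling' is progressive on an accomplishment; it does not entail the completed 'filled'.
(e) Not entailed — Ivy loaded the van, not the drawer; the drawer belongs to the filling event.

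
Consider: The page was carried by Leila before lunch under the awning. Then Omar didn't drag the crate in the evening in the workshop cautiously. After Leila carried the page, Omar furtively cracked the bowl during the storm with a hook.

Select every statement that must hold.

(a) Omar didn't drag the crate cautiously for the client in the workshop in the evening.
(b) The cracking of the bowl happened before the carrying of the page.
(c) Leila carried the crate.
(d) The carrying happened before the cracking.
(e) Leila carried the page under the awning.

(a) Entailed — under negation, adding a further restriction is entailed: if no such dragging event occurred, none occurred for the client either.
(b) Not entailed — the narrative places the carrying before the cracking, not after.
(c) Not entailed — Leila carried the page, not the crate; the crate belongs to the dragging event.
(d) Entailed — the narrative places the carrying before the cracking.
(e) Entailed — every conjunct here is already in the original carrying event.

(a), (d), (e)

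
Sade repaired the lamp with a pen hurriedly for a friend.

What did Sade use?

a pen

'with a pen' marks the instrument of the repairing event.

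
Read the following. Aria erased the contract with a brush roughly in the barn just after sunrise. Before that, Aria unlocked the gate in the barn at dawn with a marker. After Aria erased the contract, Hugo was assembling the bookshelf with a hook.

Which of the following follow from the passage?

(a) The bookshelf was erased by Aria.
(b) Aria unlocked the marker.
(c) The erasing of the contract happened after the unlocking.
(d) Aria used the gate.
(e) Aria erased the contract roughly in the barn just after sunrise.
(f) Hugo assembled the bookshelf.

(a) Not entailed — Aria erased the contract, not the bookshelf; the bookshelf belongs to the assembling event.
(b) Not entailed — the marker is the instrument, not what was unlocked.
(c) Entailed — the narrative places the unlocking before the erasing.
(d) Not entailed — the gate is the patient, not an instrument — Aria used a marker.
(e) Entailed — every conjunct here is already in the original erasing event.
(f) Not entailed — 'was assembling' is progressive on an accomplishment; it does not entail the completed 'assembled'.

(c), (e)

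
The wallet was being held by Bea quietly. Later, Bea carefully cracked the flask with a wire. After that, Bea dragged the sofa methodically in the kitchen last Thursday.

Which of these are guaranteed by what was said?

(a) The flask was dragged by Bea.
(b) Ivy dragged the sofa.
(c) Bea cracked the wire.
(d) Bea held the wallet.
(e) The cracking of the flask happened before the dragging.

(d), (e)

(a) Not entailed — Bea dragged the sofa, not the flask; the flask belongs to the cracking event.
(b) Not entailed — the passage has Bea dragging the sofa, not Ivy.
(c) Not entailed — the wire is the instrument, not what was cracked.
(d) Entailed — 'hold' is an activity; 'was holding' entails that some holding happened, so 'held' holds.
(e) Entailed — the narrative places the cracking before the dragging.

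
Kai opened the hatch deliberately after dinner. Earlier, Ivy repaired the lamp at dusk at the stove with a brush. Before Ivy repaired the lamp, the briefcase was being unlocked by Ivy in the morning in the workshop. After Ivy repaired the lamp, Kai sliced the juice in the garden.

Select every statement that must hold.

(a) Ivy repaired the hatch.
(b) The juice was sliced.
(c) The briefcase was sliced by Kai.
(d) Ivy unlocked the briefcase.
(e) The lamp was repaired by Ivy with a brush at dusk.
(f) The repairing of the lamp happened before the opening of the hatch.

(b), (e), (f)

(a) Not entailed — Ivy repaired the lamp, not the hatch; the hatch belongs to the opening event.
(b) Entailed — every conjunct here is already in the original slicing event.
(c) Not entailed — Kai sliced the juice, not the briefcase; the briefcase belongs to the unlocking event.
(d) Not entailed — 'was unlocking' is progressive on an accomplishment; it does not entail the completed 'unlocked'.
(e) Entailed — this follows by dropping conjuncts from the repairing event's description.
(f) Entailed — the narrative places the repairing before the opening.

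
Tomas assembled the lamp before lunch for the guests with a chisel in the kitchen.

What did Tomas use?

'with a chisel' marks the instrument of the assembling event.

a chisel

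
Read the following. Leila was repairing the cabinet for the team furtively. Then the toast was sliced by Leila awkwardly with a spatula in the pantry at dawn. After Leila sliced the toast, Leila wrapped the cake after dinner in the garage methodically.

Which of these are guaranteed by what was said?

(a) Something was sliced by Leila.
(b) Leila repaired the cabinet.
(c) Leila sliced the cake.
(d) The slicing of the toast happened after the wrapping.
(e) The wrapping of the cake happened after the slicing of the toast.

(a) Entailed — this follows by dropping conjuncts from the slicing event's description.
(b) Not entailed — 'was repairing' is progressive on an accomplishment; it does not entail the completed 'repaired'.
(c) Not entailed — Leila sliced the toast, not the cake; the cake belongs to the wrapping event.
(d) Not entailed — the narrative places the slicing before the wrapping, not after.
(e) Entailed — the narrative places the slicing before the wrapping.

(a), (e)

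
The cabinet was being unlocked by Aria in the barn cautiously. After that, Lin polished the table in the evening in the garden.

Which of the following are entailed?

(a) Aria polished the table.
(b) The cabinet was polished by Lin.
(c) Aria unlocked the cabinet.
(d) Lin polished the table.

(a) Not entailed — the passage has Lin polishing the table, not Aria.
(b) Not entailed — Lin polished the table, not the cabinet; the cabinet belongs to the unlocking event.
(c) Not entailed — 'was unlocking' is progressive on an accomplishment; it does not entail the completed 'unlocked'.
(d) Entailed — dropping 'in the evening', 'in the garden' leaves a sub-description the original still satisfies.

(d)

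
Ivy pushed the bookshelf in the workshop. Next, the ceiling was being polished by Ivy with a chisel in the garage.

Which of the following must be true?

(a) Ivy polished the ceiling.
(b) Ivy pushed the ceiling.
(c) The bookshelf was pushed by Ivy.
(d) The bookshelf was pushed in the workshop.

(a) Entailed — 'polish' is an activity; 'was polishing' entails that some polishing happened, so 'polished' holds.
(b) Not entailed — Ivy pushed the bookshelf, not the ceiling; the ceiling belongs to the polishing event.
(c) Entailed — the original entails any weakening of itself; this just drops 'in the workshop'.
(d) Entailed — generalizing the agent leaves a sub-description the original still satisfies.

(a), (c), (d)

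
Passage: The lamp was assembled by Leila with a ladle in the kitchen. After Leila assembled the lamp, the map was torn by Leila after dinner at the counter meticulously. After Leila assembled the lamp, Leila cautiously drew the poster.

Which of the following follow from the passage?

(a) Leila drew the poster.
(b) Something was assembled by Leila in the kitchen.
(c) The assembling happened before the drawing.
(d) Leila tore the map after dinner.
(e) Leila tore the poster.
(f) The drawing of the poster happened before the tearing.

(a) Entailed — the original entails any weakening of itself; this just drops 'cautiously'.
(b) Entailed — dropping 'with a ladle' and generalizing the patient leaves a sub-description the original still satisfies.
(c) Entailed — the narrative places the assembling before the drawing.
(d) Entailed — dropping 'meticulously', 'at the counter' leaves a sub-description the original still satisfies.
(e) Not entailed — Leila tore the map, not the poster; the poster belongs to the drawing event.
(f) Not entailed — the narrative doesn't order the drawing relative to the tearing.

(a), (b), (c), (d)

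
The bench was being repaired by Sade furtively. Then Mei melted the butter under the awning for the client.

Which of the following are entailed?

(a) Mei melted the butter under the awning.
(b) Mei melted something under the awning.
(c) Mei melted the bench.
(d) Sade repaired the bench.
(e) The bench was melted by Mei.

(a) Entailed — every conjunct here is already in the original melting event.
(b) Entailed — every conjunct here is already in the original melting event.
(c) Not entailed — Mei melted the butter, not the bench; the bench belongs to the repairing event.
(d) Not entailed — 'was repairing' is progressive on an accomplishment; it does not entail the completed 'repaired'.
(e) Not entailed — Mei melted the butter, not the bench; the bench belongs to the repairing event.

(a), (b)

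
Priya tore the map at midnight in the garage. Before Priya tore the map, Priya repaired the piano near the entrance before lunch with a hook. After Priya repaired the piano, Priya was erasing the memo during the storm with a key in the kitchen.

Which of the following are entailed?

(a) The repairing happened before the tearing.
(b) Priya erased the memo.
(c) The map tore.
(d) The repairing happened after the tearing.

(a) Entailed — the narrative places the repairing before the tearing.
(b) Not entailed — 'was erasing' is progressive on an accomplishment; it does not entail the completed 'erased'.
(c) Entailed — 'Priya tore the map' is causative; it entails the inchoative 'the map tore'.
(d) Not entailed — the narrative places the repairing before the tearing, not after.

(a), (c)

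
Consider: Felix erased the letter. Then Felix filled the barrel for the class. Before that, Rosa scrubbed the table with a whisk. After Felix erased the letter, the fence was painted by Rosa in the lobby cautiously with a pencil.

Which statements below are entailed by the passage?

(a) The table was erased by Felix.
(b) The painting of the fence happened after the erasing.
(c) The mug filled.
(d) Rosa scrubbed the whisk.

(b)

(a) Not entailed — Felix erased the letter, not the table; the table belongs to the scrubbing event.
(b) Entailed — the narrative places the erasing before the painting.
(c) Not entailed — the barrel is what filled, not the mug.
(d) Not entailed — the whisk is the instrument, not what was scrubbed.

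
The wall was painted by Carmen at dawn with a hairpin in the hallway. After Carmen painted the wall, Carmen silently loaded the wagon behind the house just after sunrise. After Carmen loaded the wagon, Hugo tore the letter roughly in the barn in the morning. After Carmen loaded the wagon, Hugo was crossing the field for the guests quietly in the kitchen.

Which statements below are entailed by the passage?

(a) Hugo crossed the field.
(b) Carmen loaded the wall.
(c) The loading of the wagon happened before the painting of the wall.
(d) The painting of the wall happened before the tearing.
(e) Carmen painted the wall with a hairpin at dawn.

(a) Not entailed — 'was crossing' is progressive on an accomplishment; it does not entail the completed 'crossed'.
(b) Not entailed — Carmen loaded the wagon, not the wall; the wall belongs to the painting event.
(c) Not entailed — the narrative places the painting before the loading, not after.
(d) Entailed — the narrative places the painting before the tearing.
(e) Entailed — the original entails any weakening of itself; this just drops 'in the hallway'.

(d), (e)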